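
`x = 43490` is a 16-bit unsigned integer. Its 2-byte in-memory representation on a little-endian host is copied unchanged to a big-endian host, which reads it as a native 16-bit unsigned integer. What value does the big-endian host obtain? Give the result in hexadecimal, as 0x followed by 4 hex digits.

0xE2A9

43490 in 16-bit hexadecimal is 0xA9E2.
Stored little-endian, the bytes at ascending addresses are E2 A9.
Read back as big-endian, the last byte is least significant, giving 0xE2A9.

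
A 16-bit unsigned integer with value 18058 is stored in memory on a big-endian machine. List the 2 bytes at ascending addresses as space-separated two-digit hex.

46 8A

18058 in hexadecimal, padded to 16 bits, is 0x468A.
Split into bytes (most-significant first): 46 8A.
Big-endian: lowest address holds the most-significant byte.
So the memory order matches the most-significant-first order: 46 8A.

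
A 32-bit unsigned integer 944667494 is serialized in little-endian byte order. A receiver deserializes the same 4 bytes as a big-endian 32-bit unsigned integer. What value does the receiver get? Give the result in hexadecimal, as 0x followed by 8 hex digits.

944667494 in 32-bit hexadecimal is 0x384E7B66.
Stored little-endian, the bytes at ascending addresses are 66 7B 4E 38.
Read back as big-endian, the last byte is least significant, giving 0x667B4E38.

0x667B4E38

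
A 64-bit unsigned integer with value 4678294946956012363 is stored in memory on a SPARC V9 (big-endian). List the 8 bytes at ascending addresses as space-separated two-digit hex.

40 EC A4 77 B3 D1 6B 4B

4678294946956012363 in hexadecimal, padded to 64 bits, is 0x40ECA477B3D16B4B.
Split into bytes (most-significant first): 40 EC A4 77 B3 D1 6B 4B.
Big-endian stores the most-significant byte at the lowest address.
So the memory order matches the most-significant-first order: 40 EC A4 77 B3 D1 6B 4B.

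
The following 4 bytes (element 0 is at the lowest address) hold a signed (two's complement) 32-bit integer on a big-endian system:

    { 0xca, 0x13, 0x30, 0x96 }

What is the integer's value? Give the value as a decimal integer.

Big-endian: lowest address holds the most-significant byte.
The bytes are already most-significant first: 0xCA133096.
Top bit is set, so as a signed 32-bit value this is 0xCA133096 − 2^32 = -904712042.

-904712042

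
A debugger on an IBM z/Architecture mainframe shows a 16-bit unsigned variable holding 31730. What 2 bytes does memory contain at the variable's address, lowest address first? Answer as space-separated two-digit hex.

7B F2

31730 in hexadecimal, padded to 16 bits, is 0x7BF2.
Split into bytes (most-significant first): 7B F2.
In big-endian order the high byte comes first in memory.
So the memory order matches the most-significant-first order: 7B F2.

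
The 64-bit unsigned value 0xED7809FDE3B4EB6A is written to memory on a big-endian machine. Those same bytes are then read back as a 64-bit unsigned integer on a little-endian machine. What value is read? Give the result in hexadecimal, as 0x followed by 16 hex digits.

Stored big-endian, the bytes at ascending addresses are ED 78 09 FD E3 B4 EB 6A.
Read back as little-endian, the first byte is least significant, giving 0x6AEBB4E3FD0978ED.

0x6AEBB4E3FD0978ED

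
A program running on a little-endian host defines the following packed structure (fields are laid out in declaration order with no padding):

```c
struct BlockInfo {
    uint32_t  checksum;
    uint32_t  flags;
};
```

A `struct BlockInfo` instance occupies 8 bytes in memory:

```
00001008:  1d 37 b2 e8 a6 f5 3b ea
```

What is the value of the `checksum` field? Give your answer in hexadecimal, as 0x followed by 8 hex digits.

0xE8B2371D

`checksum` is the first field, at byte offset 0, occupying 4 bytes.
Bytes at offsets 0..3: 1D 37 B2 E8.
In little-endian order the low byte comes first in memory.
Reassemble most-significant byte first: E8 B2 37 1D → 0xE8B2371D.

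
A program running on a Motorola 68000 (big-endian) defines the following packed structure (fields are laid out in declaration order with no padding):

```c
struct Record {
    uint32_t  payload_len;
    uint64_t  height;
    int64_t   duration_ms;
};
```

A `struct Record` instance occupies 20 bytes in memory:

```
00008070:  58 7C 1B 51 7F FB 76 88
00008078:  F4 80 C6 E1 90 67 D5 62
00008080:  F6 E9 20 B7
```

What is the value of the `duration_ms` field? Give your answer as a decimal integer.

`duration_ms` follows `payload_len` (4 B), `height` (8 B), so it starts at offset 4 + 8 = 12 and occupies 8 bytes.
Bytes at offsets 12..19: 90 67 D5 62 F6 E9 20 B7.
In big-endian order the high byte comes first in memory.
The bytes are already most-significant first: 0x9067D562F6E920B7.
Top bit is set, so as a signed 64-bit value this is 0x9067D562F6E920B7 − 2^64 = -8041223988620746569.

-8041223988620746569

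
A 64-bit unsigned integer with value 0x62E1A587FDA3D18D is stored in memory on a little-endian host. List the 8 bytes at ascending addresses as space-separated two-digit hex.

8D D1 A3 FD 87 A5 E1 62

Split into bytes (most-significant first): 62 E1 A5 87 FD A3 D1 8D.
Little-endian: lowest address holds the least-significant byte.
So at ascending addresses the bytes are 8D D1 A3 FD 87 A5 E1 62.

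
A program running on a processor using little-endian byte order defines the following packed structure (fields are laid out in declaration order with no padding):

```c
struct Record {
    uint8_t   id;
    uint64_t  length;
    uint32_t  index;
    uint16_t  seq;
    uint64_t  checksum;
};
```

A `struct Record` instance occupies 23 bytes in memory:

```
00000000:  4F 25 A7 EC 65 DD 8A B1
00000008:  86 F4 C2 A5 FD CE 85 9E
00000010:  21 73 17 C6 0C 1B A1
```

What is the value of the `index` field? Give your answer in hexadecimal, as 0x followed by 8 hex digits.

`index` follows `id` (1 B), `length` (8 B), so it starts at offset 1 + 8 = 9 and occupies 4 bytes.
Bytes at offsets 9..12: F4 C2 A5 FD.
Little-endian: lowest address holds the least-significant byte.
Reassemble most-significant byte first: FD A5 C2 F4 → 0xFDA5C2F4.

0xFDA5C2F4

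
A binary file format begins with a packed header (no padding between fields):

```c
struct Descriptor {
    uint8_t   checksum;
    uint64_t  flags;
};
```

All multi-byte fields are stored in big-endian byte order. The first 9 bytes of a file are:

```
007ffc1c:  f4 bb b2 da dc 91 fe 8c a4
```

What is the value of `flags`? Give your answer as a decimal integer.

`flags` follows `checksum` (1 byte), so it starts at byte offset 1 and occupies 8 bytes.
Bytes at offsets 1..8: BB B2 DA DC 91 FE 8C A4.
Big-endian stores the most-significant byte at the lowest address.
The bytes are already most-significant first: 0xBBB2DADC91FE8CA4.
0xBBB2DADC91FE8CA4 = 13525113271824059556.

13525113271824059556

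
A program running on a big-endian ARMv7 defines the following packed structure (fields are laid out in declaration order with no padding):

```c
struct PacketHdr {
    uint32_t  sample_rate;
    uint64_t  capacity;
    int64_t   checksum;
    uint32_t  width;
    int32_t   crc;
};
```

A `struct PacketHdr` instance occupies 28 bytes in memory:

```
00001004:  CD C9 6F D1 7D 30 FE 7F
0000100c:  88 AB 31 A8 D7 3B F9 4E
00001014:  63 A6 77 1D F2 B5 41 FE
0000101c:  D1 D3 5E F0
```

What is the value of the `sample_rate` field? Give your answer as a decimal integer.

3452530641

`sample_rate` is the first field, at byte offset 0, occupying 4 bytes.
Bytes at offsets 0..3: CD C9 6F D1.
In big-endian order the high byte comes first in memory.
The bytes are already most-significant first: 0xCDC96FD1.
0xCDC96FD1 = 3452530641.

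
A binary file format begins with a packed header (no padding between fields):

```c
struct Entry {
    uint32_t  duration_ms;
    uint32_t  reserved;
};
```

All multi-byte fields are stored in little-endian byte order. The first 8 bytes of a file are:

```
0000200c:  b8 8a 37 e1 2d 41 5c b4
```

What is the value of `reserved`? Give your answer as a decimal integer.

`reserved` follows `duration_ms` (4 bytes), so it starts at byte offset 4 and occupies 4 bytes.
Bytes at offsets 4..7: 2D 41 5C B4.
Little-endian: lowest address holds the least-significant byte.
Reassemble most-significant byte first: B4 5C 41 2D → 0xB45C412D.
0xB45C412D = 3025944877.

3025944877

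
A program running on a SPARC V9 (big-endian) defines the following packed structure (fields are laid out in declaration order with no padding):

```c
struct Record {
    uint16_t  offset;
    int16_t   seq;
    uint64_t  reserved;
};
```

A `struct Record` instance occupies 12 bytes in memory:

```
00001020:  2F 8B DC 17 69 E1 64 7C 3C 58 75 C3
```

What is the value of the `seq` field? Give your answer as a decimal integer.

`seq` follows `offset` (2 bytes), so it starts at byte offset 2 and occupies 2 bytes.
Bytes at offsets 2..3: DC 17.
Big-endian stores the most-significant byte at the lowest address.
The bytes are already most-significant first: 0xDC17.
Top bit is set, so as a signed 16-bit value this is 0xDC17 − 2^16 = -9193.

-9193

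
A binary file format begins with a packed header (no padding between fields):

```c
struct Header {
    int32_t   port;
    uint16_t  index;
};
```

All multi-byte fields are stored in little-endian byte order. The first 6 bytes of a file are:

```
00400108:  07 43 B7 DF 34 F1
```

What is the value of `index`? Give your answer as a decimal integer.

61748

`index` follows `port` (4 bytes), so it starts at byte offset 4 and occupies 2 bytes.
Bytes at offsets 4..5: 34 F1.
Little-endian stores the least-significant byte at the lowest address.
Reassemble most-significant byte first: F1 34 → 0xF134.
0xF134 = 61748.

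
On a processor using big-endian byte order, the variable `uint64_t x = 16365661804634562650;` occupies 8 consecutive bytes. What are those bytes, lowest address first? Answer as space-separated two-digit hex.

E3 1E 82 B3 CB 6B E0 5A

16365661804634562650 in hexadecimal, padded to 64 bits, is 0xE31E82B3CB6BE05A.
Split into bytes (most-significant first): E3 1E 82 B3 CB 6B E0 5A.
In big-endian order the high byte comes first in memory.
So the memory order matches the most-significant-first order: E3 1E 82 B3 CB 6B E0 5A.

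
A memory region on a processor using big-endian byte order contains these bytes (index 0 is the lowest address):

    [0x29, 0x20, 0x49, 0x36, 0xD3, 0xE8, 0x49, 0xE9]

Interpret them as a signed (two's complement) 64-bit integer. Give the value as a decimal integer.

2963449054642063849

In big-endian order the high byte comes first in memory.
The bytes are already most-significant first: 0x29204936D3E849E9.
0x29204936D3E849E9 = 2963449054642063849.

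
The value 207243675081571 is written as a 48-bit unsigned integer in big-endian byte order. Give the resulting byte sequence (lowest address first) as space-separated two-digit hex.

207243675081571 in hexadecimal, padded to 48 bits, is 0xBC7CADA29B63.
Split into bytes (most-significant first): BC 7C AD A2 9B 63.
In big-endian order the high byte comes first in memory.
So the memory order matches the most-significant-first order: BC 7C AD A2 9B 63.

BC 7C AD A2 9B 63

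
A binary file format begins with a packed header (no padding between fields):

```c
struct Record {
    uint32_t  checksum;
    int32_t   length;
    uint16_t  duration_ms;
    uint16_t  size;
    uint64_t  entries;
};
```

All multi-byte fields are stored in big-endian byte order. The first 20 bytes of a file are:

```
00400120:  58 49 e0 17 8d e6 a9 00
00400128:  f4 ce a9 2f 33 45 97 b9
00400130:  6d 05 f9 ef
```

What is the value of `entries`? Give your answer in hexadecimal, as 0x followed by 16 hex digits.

0x334597B96D05F9EF

`entries` follows `checksum` (4 B), `length` (4 B), `duration_ms` (2 B), `size` (2 B), so it starts at offset 4 + 4 + 2 + 2 = 12 and occupies 8 bytes.
Bytes at offsets 12..19: 33 45 97 B9 6D 05 F9 EF.
Big-endian: lowest address holds the most-significant byte.
The bytes are already most-significant first: 0x334597B96D05F9EF.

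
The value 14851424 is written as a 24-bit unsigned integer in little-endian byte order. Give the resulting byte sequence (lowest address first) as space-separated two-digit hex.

60 9D E2

14851424 in hexadecimal, padded to 24 bits, is 0xE29D60.
Split into bytes (most-significant first): E2 9D 60.
In little-endian order the low byte comes first in memory.
So at ascending addresses the bytes are 60 9D E2.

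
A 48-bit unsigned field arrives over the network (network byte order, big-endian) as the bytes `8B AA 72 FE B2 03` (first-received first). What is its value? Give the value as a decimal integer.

In big-endian order the high byte comes first in memory.
The bytes are already most-significant first: 0x8BAA72FEB203.
0x8BAA72FEB203 = 153564189995523.

153564189995523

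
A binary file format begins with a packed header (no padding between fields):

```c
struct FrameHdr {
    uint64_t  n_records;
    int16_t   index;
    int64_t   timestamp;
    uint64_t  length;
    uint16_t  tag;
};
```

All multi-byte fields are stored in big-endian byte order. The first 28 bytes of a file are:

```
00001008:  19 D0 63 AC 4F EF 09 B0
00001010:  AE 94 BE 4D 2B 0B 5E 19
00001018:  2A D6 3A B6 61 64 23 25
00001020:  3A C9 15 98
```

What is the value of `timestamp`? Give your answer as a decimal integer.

`timestamp` follows `n_records` (8 B), `index` (2 B), so it starts at offset 8 + 2 = 10 and occupies 8 bytes.
Bytes at offsets 10..17: BE 4D 2B 0B 5E 19 2A D6.
Big-endian: lowest address holds the most-significant byte.
The bytes are already most-significant first: 0xBE4D2B0B5E192AD6.
Top bit is set, so as a signed 64-bit value this is 0xBE4D2B0B5E192AD6 − 2^64 = -4734080305473180970.

-4734080305473180970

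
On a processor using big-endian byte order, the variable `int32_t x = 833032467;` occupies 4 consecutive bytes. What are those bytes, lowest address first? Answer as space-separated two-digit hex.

833032467 in hexadecimal, padded to 32 bits, is 0x31A71113.
Split into bytes (most-significant first): 31 A7 11 13.
In big-endian order the high byte comes first in memory.
So the memory order matches the most-significant-first order: 31 A7 11 13.

31 A7 11 13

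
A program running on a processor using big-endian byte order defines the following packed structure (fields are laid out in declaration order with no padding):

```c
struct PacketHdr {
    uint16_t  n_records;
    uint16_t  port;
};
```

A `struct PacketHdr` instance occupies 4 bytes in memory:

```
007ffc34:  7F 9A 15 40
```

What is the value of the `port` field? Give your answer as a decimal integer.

`port` follows `n_records` (2 bytes), so it starts at byte offset 2 and occupies 2 bytes.
Bytes at offsets 2..3: 15 40.
Big-endian: lowest address holds the most-significant byte.
The bytes are already most-significant first: 0x1540.
0x1540 = 5440.

5440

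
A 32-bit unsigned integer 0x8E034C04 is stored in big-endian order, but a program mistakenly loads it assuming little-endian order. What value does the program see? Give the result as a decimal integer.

Stored big-endian, the bytes at ascending addresses are 8E 03 4C 04.
Read back as little-endian, the first byte is least significant, giving 0x044C038E.
0x044C038E = 72090510.

72090510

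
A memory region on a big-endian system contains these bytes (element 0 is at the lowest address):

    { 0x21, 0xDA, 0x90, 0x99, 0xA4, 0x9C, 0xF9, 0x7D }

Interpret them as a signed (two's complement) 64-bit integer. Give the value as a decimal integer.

In big-endian order the high byte comes first in memory.
The bytes are already most-significant first: 0x21DA9099A49CF97D.
0x21DA9099A49CF97D = 2439421137740691837.

2439421137740691837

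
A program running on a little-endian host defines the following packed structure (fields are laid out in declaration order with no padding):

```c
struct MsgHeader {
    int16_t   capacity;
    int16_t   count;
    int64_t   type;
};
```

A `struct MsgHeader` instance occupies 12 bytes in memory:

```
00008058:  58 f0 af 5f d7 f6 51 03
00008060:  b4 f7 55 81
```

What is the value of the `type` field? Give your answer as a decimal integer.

`type` follows `capacity` (2 B), `count` (2 B), so it starts at offset 2 + 2 = 4 and occupies 8 bytes.
Bytes at offsets 4..11: D7 F6 51 03 B4 F7 55 81.
Little-endian stores the least-significant byte at the lowest address.
Reassemble most-significant byte first: 81 55 F7 B4 03 51 F6 D7 → 0x8155F7B40351F6D7.
Top bit is set, so as a signed 64-bit value this is 0x8155F7B40351F6D7 − 2^64 = -9127116717274564905.

-9127116717274564905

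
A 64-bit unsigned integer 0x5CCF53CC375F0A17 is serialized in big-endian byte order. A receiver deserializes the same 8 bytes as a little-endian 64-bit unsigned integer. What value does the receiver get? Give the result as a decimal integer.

Stored big-endian, the bytes at ascending addresses are 5C CF 53 CC 37 5F 0A 17.
Read back as little-endian, the first byte is least significant, giving 0x170A5F37CC53CF5C.
0x170A5F37CC53CF5C = 1660244105895333724.

1660244105895333724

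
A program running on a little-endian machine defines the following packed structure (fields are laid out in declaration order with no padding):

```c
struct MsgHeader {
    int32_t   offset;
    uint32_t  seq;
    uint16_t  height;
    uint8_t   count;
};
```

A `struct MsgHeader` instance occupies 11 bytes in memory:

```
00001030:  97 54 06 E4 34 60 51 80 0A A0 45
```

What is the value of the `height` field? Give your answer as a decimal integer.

40970

`height` follows `offset` (4 B), `seq` (4 B), so it starts at offset 4 + 4 = 8 and occupies 2 bytes.
Bytes at offsets 8..9: 0A A0.
Little-endian: lowest address holds the least-significant byte.
Reassemble most-significant byte first: A0 0A → 0xA00A.
0xA00A = 40970.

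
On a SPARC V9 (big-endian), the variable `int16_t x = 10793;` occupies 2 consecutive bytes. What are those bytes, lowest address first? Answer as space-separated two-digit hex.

2A 29

10793 in hexadecimal, padded to 16 bits, is 0x2A29.
Split into bytes (most-significant first): 2A 29.
In big-endian order the high byte comes first in memory.
So the memory order matches the most-significant-first order: 2A 29.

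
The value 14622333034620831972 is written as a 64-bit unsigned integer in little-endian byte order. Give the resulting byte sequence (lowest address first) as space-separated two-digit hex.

E4 C8 08 2C 6C F6 EC CA

14622333034620831972 in hexadecimal, padded to 64 bits, is 0xCAECF66C2C08C8E4.
Split into bytes (most-significant first): CA EC F6 6C 2C 08 C8 E4.
In little-endian order the low byte comes first in memory.
So at ascending addresses the bytes are E4 C8 08 2C 6C F6 EC CA.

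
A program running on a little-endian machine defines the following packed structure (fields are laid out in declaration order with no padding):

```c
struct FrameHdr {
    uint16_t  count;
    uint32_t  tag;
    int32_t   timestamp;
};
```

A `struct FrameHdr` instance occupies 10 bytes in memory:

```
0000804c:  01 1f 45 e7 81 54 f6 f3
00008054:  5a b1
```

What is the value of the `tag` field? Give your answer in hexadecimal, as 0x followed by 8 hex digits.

`tag` follows `count` (2 bytes), so it starts at byte offset 2 and occupies 4 bytes.
Bytes at offsets 2..5: 45 E7 81 54.
Little-endian: lowest address holds the least-significant byte.
Reassemble most-significant byte first: 54 81 E7 45 → 0x5481E745.

0x5481E745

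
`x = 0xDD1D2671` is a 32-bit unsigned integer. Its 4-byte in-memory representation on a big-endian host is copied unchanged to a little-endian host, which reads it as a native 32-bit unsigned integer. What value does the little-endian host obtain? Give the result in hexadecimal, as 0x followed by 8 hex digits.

0x71261DDD

Stored big-endian, the bytes at ascending addresses are DD 1D 26 71.
Read back as little-endian, the first byte is least significant, giving 0x71261DDD.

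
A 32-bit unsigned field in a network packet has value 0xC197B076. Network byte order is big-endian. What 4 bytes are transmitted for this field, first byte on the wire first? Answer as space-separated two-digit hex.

Split into bytes (most-significant first): C1 97 B0 76.
Big-endian stores the most-significant byte at the lowest address.
So the memory order matches the most-significant-first order: C1 97 B0 76.

C1 97 B0 76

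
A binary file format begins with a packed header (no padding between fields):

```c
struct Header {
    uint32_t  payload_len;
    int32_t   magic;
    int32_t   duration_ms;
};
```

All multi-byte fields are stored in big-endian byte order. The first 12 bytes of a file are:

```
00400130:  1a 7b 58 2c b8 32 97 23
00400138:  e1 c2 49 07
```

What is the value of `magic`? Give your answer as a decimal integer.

`magic` follows `payload_len` (4 bytes), so it starts at byte offset 4 and occupies 4 bytes.
Bytes at offsets 4..7: B8 32 97 23.
In big-endian order the high byte comes first in memory.
The bytes are already most-significant first: 0xB8329723.
Top bit is set, so as a signed 32-bit value this is 0xB8329723 − 2^32 = -1204644061.

-1204644061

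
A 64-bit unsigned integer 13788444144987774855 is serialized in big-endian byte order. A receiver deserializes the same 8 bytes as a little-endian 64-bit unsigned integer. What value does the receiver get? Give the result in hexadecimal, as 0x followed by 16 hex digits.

13788444144987774855 in 64-bit hexadecimal is 0xBF5A64E5434F9F87.
Stored big-endian, the bytes at ascending addresses are BF 5A 64 E5 43 4F 9F 87.
Read back as little-endian, the first byte is least significant, giving 0x879F4F43E5645ABF.

0x879F4F43E5645ABF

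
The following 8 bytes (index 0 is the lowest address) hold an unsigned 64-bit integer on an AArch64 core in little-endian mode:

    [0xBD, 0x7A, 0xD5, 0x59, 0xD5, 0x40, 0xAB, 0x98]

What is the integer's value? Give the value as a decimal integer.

11000957799861942973

Little-endian: lowest address holds the least-significant byte.
Reassemble most-significant byte first: 98 AB 40 D5 59 D5 7A BD → 0x98AB40D559D57ABD.
0x98AB40D559D57ABD = 11000957799861942973.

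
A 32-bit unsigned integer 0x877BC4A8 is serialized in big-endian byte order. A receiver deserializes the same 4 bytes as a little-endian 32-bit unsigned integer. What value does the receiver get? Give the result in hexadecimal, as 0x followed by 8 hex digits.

0xA8C47B87

Stored big-endian, the bytes at ascending addresses are 87 7B C4 A8.
Read back as little-endian, the first byte is least significant, giving 0xA8C47B87.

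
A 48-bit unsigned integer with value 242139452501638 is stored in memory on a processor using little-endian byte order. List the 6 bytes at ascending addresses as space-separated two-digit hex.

242139452501638 in hexadecimal, padded to 48 bits, is 0xDC397C0D6E86.
Split into bytes (most-significant first): DC 39 7C 0D 6E 86.
Little-endian: lowest address holds the least-significant byte.
So at ascending addresses the bytes are 86 6E 0D 7C 39 DC.

86 6E 0D 7C 39 DC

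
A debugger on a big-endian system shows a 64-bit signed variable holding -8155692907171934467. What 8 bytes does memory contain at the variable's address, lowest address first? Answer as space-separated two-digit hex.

8E D1 28 82 FA D8 0E FD

Two's complement of -8155692907171934467 in 64 bits: 8155692907171934467 = 0x712ED77D0527F103; invert → 0x8ED12882FAD80EFC; add 1 → 0x8ED12882FAD80EFD.
Split into bytes (most-significant first): 8E D1 28 82 FA D8 0E FD.
Big-endian: lowest address holds the most-significant byte.
So the memory order matches the most-significant-first order: 8E D1 28 82 FA D8 0E FD.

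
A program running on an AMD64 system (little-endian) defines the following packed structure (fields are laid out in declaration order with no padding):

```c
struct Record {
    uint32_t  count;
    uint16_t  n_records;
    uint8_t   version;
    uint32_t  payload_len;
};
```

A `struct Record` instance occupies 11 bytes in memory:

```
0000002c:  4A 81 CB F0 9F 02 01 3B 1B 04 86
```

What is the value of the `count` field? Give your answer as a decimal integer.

4039868746

`count` is the first field, at byte offset 0, occupying 4 bytes.
Bytes at offsets 0..3: 4A 81 CB F0.
In little-endian order the low byte comes first in memory.
Reassemble most-significant byte first: F0 CB 81 4A → 0xF0CB814A.
0xF0CB814A = 4039868746.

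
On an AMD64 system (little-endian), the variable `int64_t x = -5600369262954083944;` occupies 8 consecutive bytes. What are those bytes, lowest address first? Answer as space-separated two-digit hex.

98 09 9B CE D3 7D 47 B2

Two's complement of -5600369262954083944 in 64 bits: 5600369262954083944 = 0x4DB8822C3164F668; invert → 0xB2477DD3CE9B0997; add 1 → 0xB2477DD3CE9B0998.
Split into bytes (most-significant first): B2 47 7D D3 CE 9B 09 98.
Little-endian: lowest address holds the least-significant byte.
So at ascending addresses the bytes are 98 09 9B CE D3 7D 47 B2.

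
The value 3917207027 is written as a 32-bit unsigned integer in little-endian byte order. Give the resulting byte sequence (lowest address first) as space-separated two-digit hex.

3917207027 in hexadecimal, padded to 32 bits, is 0xE97BD5F3.
Split into bytes (most-significant first): E9 7B D5 F3.
In little-endian order the low byte comes first in memory.
So at ascending addresses the bytes are F3 D5 7B E9.

F3 D5 7B E9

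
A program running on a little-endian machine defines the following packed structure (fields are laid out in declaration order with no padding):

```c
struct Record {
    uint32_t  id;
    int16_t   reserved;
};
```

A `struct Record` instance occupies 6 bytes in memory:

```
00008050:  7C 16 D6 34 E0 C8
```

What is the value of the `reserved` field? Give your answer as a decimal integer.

-14112

`reserved` follows `id` (4 bytes), so it starts at byte offset 4 and occupies 2 bytes.
Bytes at offsets 4..5: E0 C8.
Little-endian: lowest address holds the least-significant byte.
Reassemble most-significant byte first: C8 E0 → 0xC8E0.
Top bit is set, so as a signed 16-bit value this is 0xC8E0 − 2^16 = -14112.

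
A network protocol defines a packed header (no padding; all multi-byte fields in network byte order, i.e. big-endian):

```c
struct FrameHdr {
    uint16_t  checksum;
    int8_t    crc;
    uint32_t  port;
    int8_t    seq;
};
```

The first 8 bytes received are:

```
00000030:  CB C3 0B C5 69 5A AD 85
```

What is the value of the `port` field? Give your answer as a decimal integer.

3312016045

`port` follows `checksum` (2 B), `crc` (1 B), so it starts at offset 2 + 1 = 3 and occupies 4 bytes.
Bytes at offsets 3..6: C5 69 5A AD.
Big-endian stores the most-significant byte at the lowest address.
The bytes are already most-significant first: 0xC5695AAD.
0xC5695AAD = 3312016045.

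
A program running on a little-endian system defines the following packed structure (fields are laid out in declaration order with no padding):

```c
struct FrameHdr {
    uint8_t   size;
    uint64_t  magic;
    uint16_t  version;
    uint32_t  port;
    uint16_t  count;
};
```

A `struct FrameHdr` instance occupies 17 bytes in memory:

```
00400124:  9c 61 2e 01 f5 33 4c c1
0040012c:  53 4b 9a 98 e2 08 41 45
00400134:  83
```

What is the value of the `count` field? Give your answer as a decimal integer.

33605

`count` follows `size` (1 B), `magic` (8 B), `version` (2 B), `port` (4 B), so it starts at offset 1 + 8 + 2 + 4 = 15 and occupies 2 bytes.
Bytes at offsets 15..16: 45 83.
In little-endian order the low byte comes first in memory.
Reassemble most-significant byte first: 83 45 → 0x8345.
0x8345 = 33605.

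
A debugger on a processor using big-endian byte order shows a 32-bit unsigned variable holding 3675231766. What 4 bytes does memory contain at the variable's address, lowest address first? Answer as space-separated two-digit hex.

DB 0F 96 16

3675231766 in hexadecimal, padded to 32 bits, is 0xDB0F9616.
Split into bytes (most-significant first): DB 0F 96 16.
Big-endian: lowest address holds the most-significant byte.
So the memory order matches the most-significant-first order: DB 0F 96 16.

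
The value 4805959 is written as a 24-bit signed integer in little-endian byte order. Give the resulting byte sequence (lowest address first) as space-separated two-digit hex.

4805959 in hexadecimal, padded to 24 bits, is 0x495547.
Split into bytes (most-significant first): 49 55 47.
In little-endian order the low byte comes first in memory.
So at ascending addresses the bytes are 47 55 49.

47 55 49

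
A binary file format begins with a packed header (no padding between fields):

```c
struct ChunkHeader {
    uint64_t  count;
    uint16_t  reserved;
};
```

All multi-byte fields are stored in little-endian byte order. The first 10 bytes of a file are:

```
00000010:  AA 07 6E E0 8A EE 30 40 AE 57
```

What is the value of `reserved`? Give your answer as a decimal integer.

22446

`reserved` follows `count` (8 bytes), so it starts at byte offset 8 and occupies 2 bytes.
Bytes at offsets 8..9: AE 57.
In little-endian order the low byte comes first in memory.
Reassemble most-significant byte first: 57 AE → 0x57AE.
0x57AE = 22446.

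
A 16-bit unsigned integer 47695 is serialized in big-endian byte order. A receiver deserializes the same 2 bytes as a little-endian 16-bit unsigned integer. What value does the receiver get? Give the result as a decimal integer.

47695 in 16-bit hexadecimal is 0xBA4F.
Stored big-endian, the bytes at ascending addresses are BA 4F.
Read back as little-endian, the first byte is least significant, giving 0x4FBA.
0x4FBA = 20410.

20410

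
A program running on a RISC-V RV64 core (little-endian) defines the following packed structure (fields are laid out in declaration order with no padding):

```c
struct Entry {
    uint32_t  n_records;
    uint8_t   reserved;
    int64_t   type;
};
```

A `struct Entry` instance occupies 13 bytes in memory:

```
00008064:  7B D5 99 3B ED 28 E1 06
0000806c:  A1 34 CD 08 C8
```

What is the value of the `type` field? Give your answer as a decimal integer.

`type` follows `n_records` (4 B), `reserved` (1 B), so it starts at offset 4 + 1 = 5 and occupies 8 bytes.
Bytes at offsets 5..12: 28 E1 06 A1 34 CD 08 C8.
In little-endian order the low byte comes first in memory.
Reassemble most-significant byte first: C8 08 CD 34 A1 06 E1 28 → 0xC808CD34A106E128.
Top bit is set, so as a signed 64-bit value this is 0xC808CD34A106E128 − 2^64 = -4032747840386703064.

-4032747840386703064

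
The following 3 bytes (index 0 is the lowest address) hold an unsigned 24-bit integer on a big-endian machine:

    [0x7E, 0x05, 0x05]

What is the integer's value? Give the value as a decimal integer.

8258821

Big-endian: lowest address holds the most-significant byte.
The bytes are already most-significant first: 0x7E0505.
0x7E0505 = 8258821.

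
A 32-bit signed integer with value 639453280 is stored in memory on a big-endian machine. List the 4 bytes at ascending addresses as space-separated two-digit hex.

26 1D 48 60

639453280 in hexadecimal, padded to 32 bits, is 0x261D4860.
Split into bytes (most-significant first): 26 1D 48 60.
In big-endian order the high byte comes first in memory.
So the memory order matches the most-significant-first order: 26 1D 48 60.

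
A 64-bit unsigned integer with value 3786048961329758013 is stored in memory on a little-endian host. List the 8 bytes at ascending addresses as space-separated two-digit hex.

3D FF 4B 92 78 BF 8A 34

3786048961329758013 in hexadecimal, padded to 64 bits, is 0x348ABF78924BFF3D.
Split into bytes (most-significant first): 34 8A BF 78 92 4B FF 3D.
Little-endian: lowest address holds the least-significant byte.
So at ascending addresses the bytes are 3D FF 4B 92 78 BF 8A 34.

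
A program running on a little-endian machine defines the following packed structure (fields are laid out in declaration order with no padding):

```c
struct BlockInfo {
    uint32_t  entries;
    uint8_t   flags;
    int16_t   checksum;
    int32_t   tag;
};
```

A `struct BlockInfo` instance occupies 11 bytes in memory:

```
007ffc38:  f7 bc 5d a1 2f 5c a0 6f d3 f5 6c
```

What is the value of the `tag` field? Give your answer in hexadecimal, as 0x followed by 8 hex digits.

`tag` follows `entries` (4 B), `flags` (1 B), `checksum` (2 B), so it starts at offset 4 + 1 + 2 = 7 and occupies 4 bytes.
Bytes at offsets 7..10: 6F D3 F5 6C.
In little-endian order the low byte comes first in memory.
Reassemble most-significant byte first: 6C F5 D3 6F → 0x6CF5D36F.

0x6CF5D36F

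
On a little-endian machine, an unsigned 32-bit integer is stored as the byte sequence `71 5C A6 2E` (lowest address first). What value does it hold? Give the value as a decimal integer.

Little-endian: lowest address holds the least-significant byte.
Reassemble most-significant byte first: 2E A6 5C 71 → 0x2EA65C71.
0x2EA65C71 = 782654577.

782654577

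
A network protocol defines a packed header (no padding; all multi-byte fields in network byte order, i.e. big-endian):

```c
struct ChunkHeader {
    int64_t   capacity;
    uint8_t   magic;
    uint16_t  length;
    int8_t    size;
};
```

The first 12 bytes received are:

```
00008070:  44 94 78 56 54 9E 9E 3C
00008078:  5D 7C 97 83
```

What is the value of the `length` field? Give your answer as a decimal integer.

`length` follows `capacity` (8 B), `magic` (1 B), so it starts at offset 8 + 1 = 9 and occupies 2 bytes.
Bytes at offsets 9..10: 7C 97.
Big-endian: lowest address holds the most-significant byte.
The bytes are already most-significant first: 0x7C97.
0x7C97 = 31895.

31895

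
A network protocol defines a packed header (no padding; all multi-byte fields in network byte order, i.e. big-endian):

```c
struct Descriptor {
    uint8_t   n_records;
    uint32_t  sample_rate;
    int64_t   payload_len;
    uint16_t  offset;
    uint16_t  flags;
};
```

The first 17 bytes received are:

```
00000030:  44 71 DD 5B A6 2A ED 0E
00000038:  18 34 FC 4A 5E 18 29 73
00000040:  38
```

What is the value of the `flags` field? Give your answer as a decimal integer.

29496

`flags` follows `n_records` (1 B), `sample_rate` (4 B), `payload_len` (8 B), `offset` (2 B), so it starts at offset 1 + 4 + 8 + 2 = 15 and occupies 2 bytes.
Bytes at offsets 15..16: 73 38.
Big-endian stores the most-significant byte at the lowest address.
The bytes are already most-significant first: 0x7338.
0x7338 = 29496.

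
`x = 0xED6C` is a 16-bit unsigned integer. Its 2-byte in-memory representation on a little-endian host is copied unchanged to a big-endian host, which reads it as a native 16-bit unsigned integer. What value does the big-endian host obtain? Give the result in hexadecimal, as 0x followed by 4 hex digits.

0x6CED

Stored little-endian, the bytes at ascending addresses are 6C ED.
Read back as big-endian, the last byte is least significant, giving 0x6CED.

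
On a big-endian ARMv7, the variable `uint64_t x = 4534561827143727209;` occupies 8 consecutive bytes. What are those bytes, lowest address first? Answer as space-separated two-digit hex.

3E ED FF F4 E6 F2 B8 69

4534561827143727209 in hexadecimal, padded to 64 bits, is 0x3EEDFFF4E6F2B869.
Split into bytes (most-significant first): 3E ED FF F4 E6 F2 B8 69.
Big-endian: lowest address holds the most-significant byte.
So the memory order matches the most-significant-first order: 3E ED FF F4 E6 F2 B8 69.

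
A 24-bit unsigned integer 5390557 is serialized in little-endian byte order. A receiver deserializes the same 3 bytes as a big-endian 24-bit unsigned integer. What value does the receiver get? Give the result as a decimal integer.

14499922

5390557 in 24-bit hexadecimal is 0x5240DD.
Stored little-endian, the bytes at ascending addresses are DD 40 52.
Read back as big-endian, the last byte is least significant, giving 0xDD4052.
0xDD4052 = 14499922.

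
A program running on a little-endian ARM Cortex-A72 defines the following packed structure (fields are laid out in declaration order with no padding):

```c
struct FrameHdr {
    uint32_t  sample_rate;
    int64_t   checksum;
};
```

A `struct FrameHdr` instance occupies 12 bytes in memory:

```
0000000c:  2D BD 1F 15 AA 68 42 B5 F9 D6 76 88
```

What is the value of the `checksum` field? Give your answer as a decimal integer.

`checksum` follows `sample_rate` (4 bytes), so it starts at byte offset 4 and occupies 8 bytes.
Bytes at offsets 4..11: AA 68 42 B5 F9 D6 76 88.
Little-endian stores the least-significant byte at the lowest address.
Reassemble most-significant byte first: 88 76 D6 F9 B5 42 68 AA → 0x8876D6F9B54268AA.
Top bit is set, so as a signed 64-bit value this is 0x8876D6F9B54268AA − 2^64 = -8613460869323265878.

-8613460869323265878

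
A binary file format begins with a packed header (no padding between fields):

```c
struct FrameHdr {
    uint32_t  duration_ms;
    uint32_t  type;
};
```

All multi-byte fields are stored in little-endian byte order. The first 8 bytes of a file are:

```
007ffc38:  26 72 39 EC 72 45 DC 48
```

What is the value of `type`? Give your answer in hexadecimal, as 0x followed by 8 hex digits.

0x48DC4572

`type` follows `duration_ms` (4 bytes), so it starts at byte offset 4 and occupies 4 bytes.
Bytes at offsets 4..7: 72 45 DC 48.
In little-endian order the low byte comes first in memory.
Reassemble most-significant byte first: 48 DC 45 72 → 0x48DC4572.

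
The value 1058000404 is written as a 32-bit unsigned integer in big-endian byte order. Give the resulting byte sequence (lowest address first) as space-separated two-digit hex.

1058000404 in hexadecimal, padded to 32 bits, is 0x3F0FCE14.
Split into bytes (most-significant first): 3F 0F CE 14.
In big-endian order the high byte comes first in memory.
So the memory order matches the most-significant-first order: 3F 0F CE 14.

3F 0F CE 14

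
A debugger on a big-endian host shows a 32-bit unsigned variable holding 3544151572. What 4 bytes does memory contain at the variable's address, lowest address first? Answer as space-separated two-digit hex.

3544151572 in hexadecimal, padded to 32 bits, is 0xD33F7614.
Split into bytes (most-significant first): D3 3F 76 14.
Big-endian: lowest address holds the most-significant byte.
So the memory order matches the most-significant-first order: D3 3F 76 14.

D3 3F 76 14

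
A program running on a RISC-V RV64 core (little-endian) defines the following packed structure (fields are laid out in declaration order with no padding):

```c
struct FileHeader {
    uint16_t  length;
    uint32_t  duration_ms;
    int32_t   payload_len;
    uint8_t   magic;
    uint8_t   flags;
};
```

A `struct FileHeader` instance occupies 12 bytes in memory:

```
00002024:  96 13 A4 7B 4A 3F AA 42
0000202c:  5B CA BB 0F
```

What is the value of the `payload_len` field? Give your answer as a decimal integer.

`payload_len` follows `length` (2 B), `duration_ms` (4 B), so it starts at offset 2 + 4 = 6 and occupies 4 bytes.
Bytes at offsets 6..9: AA 42 5B CA.
In little-endian order the low byte comes first in memory.
Reassemble most-significant byte first: CA 5B 42 AA → 0xCA5B42AA.
Top bit is set, so as a signed 32-bit value this is 0xCA5B42AA − 2^32 = -899988822.

-899988822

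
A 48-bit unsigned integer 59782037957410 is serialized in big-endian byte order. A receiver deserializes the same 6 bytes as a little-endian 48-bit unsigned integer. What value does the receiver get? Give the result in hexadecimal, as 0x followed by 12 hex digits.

59782037957410 in 48-bit hexadecimal is 0x365F1722EB22.
Stored big-endian, the bytes at ascending addresses are 36 5F 17 22 EB 22.
Read back as little-endian, the first byte is least significant, giving 0x22EB22175F36.

0x22EB22175F36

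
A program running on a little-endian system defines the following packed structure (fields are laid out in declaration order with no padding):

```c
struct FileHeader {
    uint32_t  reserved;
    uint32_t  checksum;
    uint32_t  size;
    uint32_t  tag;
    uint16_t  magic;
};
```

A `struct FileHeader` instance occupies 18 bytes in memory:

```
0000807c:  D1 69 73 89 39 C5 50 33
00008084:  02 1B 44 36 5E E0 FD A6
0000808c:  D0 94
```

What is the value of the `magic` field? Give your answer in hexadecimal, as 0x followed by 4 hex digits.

`magic` follows `reserved` (4 B), `checksum` (4 B), `size` (4 B), `tag` (4 B), so it starts at offset 4 + 4 + 4 + 4 = 16 and occupies 2 bytes.
Bytes at offsets 16..17: D0 94.
Little-endian: lowest address holds the least-significant byte.
Reassemble most-significant byte first: 94 D0 → 0x94D0.

0x94D0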